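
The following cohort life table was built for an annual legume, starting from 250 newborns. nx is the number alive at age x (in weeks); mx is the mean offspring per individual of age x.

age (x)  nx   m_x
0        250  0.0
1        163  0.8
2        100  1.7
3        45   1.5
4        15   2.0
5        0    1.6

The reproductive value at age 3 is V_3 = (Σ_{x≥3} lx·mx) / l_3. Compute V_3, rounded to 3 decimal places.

2.167

lx = nx/n0 = nx/250: 1, 0.652, 0.4, 0.18, 0.06, 0
lx·mx for x ≥ 3: 0.27, 0.12, 0 → sum = 0.39
V_3 = 0.39 / l_3 = 0.39 / 0.18 = 2.166667… → 2.167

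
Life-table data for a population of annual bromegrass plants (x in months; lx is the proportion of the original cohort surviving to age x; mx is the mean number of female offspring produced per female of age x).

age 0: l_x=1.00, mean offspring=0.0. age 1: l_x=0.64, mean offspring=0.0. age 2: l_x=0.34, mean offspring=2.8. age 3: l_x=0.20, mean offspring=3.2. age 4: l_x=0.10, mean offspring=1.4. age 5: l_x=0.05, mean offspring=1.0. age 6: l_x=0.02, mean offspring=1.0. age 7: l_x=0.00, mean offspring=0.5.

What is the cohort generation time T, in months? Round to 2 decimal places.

lx·mx: 0, 0, 0.952, 0.64, 0.14, 0.05, 0.02, 0 → R0 = 1.802
x·lx·mx: 0, 0, 1.904, 1.92, 0.56, 0.25, 0.12, 0 → Σ = 4.754
T = 4.754 / 1.802 = 2.63818… → 2.64

2.64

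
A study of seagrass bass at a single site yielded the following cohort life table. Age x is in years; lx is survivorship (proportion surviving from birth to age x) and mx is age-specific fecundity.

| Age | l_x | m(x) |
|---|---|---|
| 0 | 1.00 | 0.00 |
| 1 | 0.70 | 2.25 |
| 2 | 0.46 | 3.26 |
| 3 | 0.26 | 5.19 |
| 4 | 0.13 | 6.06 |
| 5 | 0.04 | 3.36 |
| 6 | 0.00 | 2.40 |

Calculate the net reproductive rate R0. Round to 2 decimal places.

5.35

lx·mx by age: 0, 1.575, 1.4996, 1.3494, 0.7878, 0.1344, 0
R0 = Σ lx·mx = 5.3462 → 5.35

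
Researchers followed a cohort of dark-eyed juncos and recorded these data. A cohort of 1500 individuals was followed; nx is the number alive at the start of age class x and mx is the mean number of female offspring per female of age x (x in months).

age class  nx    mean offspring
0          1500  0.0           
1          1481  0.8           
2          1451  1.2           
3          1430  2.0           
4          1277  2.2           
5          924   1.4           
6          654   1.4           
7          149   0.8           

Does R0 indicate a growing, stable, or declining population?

growing

lx = nx/n0 = nx/1500: 1, 0.98733…, 0.96733…, 0.95333…, 0.85133…, 0.616, 0.436, 0.09933…
R0 = Σ lx·mx = 0 + 0.789867… + 1.1608… + 1.906667… + 1.872933… + 0.8624 + 0.6104 + 0.079467… = 7.282533…
R0 > 1, so the population is growing.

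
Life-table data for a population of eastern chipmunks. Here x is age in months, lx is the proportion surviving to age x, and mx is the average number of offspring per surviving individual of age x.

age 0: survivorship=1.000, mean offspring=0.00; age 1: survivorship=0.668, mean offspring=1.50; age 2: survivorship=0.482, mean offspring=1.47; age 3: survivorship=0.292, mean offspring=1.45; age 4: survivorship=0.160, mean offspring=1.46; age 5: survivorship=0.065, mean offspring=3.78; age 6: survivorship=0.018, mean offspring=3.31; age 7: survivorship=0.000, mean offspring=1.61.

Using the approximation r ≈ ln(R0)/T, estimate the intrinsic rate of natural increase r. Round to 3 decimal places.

R0 = Σ lx·mx = 0 + 1.002 + 0.70854 + 0.4234 + 0.2336 + 0.2457 + 0.05958 + 0 = 2.67282
Σ x·lx·mx = 6.20966; T = 6.20966/2.67282 = 2.32326…
r ≈ ln(R0)/T = ln(2.67282)/2.32326… = 0.42317… → 0.423

0.423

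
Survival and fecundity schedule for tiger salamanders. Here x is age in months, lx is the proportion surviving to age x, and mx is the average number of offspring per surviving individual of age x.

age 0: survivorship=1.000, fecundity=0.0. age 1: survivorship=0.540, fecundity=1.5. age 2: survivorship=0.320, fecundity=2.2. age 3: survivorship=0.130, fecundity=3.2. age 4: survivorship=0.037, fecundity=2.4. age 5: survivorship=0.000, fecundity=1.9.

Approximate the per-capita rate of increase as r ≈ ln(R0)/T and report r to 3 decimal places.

R0 = Σ lx·mx = 0 + 0.81 + 0.704 + 0.416 + 0.0888 + 0 = 2.0188
Σ x·lx·mx = 3.8212; T = 3.8212/2.0188 = 1.89281…
r ≈ ln(R0)/T = ln(2.0188)/1.89281… = 0.37114… → 0.371

0.371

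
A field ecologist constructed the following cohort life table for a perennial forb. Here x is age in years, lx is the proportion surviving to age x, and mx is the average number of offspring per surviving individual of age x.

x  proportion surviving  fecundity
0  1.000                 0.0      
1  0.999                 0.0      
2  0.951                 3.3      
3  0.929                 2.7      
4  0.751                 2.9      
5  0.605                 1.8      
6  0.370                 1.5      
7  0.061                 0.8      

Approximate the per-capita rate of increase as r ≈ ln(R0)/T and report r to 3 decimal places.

R0 = Σ lx·mx = 0 + 0 + 3.1383 + 2.5083 + 2.1779 + 1.089 + 0.555 + 0.0488 = 9.5173
Σ x·lx·mx = 31.6297; T = 31.6297/9.5173 = 3.32339…
r ≈ ln(R0)/T = ln(9.5173)/3.32339… = 0.67796… → 0.678

0.678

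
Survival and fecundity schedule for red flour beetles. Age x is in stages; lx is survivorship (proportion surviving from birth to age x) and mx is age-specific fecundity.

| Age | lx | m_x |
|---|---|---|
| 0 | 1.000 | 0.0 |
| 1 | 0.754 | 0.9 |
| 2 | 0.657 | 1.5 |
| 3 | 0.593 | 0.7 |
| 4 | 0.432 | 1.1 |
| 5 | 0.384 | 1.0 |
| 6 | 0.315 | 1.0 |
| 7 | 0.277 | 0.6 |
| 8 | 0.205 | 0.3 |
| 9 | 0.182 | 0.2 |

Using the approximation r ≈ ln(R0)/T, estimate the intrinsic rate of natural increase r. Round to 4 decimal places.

0.3818

R0 = Σ lx·mx = 0 + 0.6786 + 0.9855 + 0.4151 + 0.4752 + 0.384 + 0.315 + 0.1662 + 0.0615 + 0.0364 = 3.5175
Σ x·lx·mx = 11.5887; T = 11.5887/3.5175 = 3.29458…
r ≈ ln(R0)/T = ln(3.5175)/3.29458… = 0.381763… → 0.3818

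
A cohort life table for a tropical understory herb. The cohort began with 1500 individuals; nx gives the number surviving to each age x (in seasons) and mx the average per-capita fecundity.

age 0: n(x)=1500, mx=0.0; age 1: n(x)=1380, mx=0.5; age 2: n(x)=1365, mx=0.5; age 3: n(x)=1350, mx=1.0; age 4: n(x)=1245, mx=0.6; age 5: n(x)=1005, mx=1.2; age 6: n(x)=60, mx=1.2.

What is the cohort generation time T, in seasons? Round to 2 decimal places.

lx = nx/n0 = nx/1500: 1, 0.92, 0.91, 0.9, 0.83, 0.67, 0.04
lx·mx: 0, 0.46, 0.455, 0.9, 0.498, 0.804, 0.048 → R0 = 3.165
x·lx·mx: 0, 0.46, 0.91, 2.7, 1.992, 4.02, 0.288 → Σ = 10.37
T = 10.37 / 3.165 = 3.276461… → 3.28

3.28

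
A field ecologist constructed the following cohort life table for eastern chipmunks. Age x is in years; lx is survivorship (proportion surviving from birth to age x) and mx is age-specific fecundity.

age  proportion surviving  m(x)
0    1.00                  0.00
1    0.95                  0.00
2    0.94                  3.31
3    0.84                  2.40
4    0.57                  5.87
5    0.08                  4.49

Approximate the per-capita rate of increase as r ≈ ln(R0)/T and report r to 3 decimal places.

R0 = Σ lx·mx = 0 + 0 + 3.1114 + 2.016 + 3.3459 + 0.3592 = 8.8325
Σ x·lx·mx = 27.4504; T = 27.4504/8.8325 = 3.10789…
r ≈ ln(R0)/T = ln(8.8325)/3.10789… = 0.70094… → 0.701

0.701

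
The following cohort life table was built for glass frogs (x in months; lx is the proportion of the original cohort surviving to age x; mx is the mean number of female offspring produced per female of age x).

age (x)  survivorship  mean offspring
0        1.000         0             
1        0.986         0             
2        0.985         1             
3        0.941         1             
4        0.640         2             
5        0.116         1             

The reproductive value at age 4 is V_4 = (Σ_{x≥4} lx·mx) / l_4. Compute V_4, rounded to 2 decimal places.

lx·mx for x ≥ 4: 1.28, 0.116 → sum = 1.396
V_4 = 1.396 / l_4 = 1.396 / 0.64 = 2.18125 → 2.18

2.18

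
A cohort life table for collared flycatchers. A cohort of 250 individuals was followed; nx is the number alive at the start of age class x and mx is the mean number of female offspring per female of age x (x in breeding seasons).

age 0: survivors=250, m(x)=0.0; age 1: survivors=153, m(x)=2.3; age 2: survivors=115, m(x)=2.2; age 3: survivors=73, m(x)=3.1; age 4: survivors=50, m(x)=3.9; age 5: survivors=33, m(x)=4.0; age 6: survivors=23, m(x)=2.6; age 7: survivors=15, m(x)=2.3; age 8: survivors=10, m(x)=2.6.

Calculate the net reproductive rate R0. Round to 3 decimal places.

lx = nx/n0 = nx/250: 1, 0.612, 0.46, 0.292, 0.2, 0.132, 0.092, 0.06, 0.04
lx·mx by age: 0, 1.4076, 1.012, 0.9052, 0.78, 0.528, 0.2392, 0.138, 0.104
R0 = Σ lx·mx = 5.114 → 5.114

5.114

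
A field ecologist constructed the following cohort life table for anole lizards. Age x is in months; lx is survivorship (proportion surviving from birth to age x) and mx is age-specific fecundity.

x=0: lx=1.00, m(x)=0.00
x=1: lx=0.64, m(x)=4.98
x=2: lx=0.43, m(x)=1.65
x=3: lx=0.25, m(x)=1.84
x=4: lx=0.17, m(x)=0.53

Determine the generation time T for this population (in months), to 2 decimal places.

1.43

lx·mx: 0, 3.1872, 0.7095, 0.46, 0.0901 → R0 = 4.4468
x·lx·mx: 0, 3.1872, 1.419, 1.38, 0.3604 → Σ = 6.3466
T = 6.3466 / 4.4468 = 1.427229… → 1.43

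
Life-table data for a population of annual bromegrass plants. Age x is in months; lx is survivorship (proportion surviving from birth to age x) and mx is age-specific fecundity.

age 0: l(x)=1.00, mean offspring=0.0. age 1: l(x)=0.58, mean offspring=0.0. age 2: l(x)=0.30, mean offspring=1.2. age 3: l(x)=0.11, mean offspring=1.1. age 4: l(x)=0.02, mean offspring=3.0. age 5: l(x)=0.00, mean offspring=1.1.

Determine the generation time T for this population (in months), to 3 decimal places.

lx·mx: 0, 0, 0.36, 0.121, 0.06, 0 → R0 = 0.541
x·lx·mx: 0, 0, 0.72, 0.363, 0.24, 0 → Σ = 1.323
T = 1.323 / 0.541 = 2.445471… → 2.445

2.445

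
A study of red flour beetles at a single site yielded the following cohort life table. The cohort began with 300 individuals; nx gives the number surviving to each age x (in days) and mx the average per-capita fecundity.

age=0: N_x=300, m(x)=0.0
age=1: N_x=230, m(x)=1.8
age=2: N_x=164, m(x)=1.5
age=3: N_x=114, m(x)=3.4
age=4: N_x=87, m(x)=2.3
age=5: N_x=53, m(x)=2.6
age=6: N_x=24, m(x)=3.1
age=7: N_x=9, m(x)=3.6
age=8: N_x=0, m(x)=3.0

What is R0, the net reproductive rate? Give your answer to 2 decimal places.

4.97

lx = nx/n0 = nx/300: 1, 0.76667…, 0.54667…, 0.38, 0.29, 0.17667…, 0.08, 0.03, 0
lx·mx by age: 0, 1.38…, 0.82…, 1.292, 0.667, 0.459333…, 0.248, 0.108, 0
R0 = Σ lx·mx = 4.974333… → 4.97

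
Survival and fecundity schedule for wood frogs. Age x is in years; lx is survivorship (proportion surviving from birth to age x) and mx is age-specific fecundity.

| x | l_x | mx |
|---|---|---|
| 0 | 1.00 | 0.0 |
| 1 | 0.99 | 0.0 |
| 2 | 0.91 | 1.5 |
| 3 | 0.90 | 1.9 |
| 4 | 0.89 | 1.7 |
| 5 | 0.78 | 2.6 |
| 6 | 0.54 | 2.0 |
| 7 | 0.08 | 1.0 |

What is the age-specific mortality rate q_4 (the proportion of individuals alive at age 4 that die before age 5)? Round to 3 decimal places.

q_4 = (l_4 − l_5) / l_4 = (0.89 − 0.78) / 0.89
     = 0.11 / 0.89 = 0.123596… → 0.124

0.124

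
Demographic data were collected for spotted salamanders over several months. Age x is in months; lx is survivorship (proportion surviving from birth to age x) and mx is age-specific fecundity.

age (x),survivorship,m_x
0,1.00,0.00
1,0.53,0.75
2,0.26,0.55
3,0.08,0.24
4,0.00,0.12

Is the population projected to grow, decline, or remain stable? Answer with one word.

declining

R0 = Σ lx·mx = 0 + 0.3975 + 0.143 + 0.0192 + 0 = 0.5597
R0 < 1, so the population is declining.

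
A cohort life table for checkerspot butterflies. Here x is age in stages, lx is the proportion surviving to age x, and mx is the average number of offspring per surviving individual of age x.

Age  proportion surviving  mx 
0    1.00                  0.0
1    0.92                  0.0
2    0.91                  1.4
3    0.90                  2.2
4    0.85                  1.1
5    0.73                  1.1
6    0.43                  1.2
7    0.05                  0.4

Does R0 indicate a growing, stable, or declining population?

R0 = Σ lx·mx = 0 + 0 + 1.274 + 1.98 + 0.935 + 0.803 + 0.516 + 0.02 = 5.528
R0 > 1, so the population is growing.

growing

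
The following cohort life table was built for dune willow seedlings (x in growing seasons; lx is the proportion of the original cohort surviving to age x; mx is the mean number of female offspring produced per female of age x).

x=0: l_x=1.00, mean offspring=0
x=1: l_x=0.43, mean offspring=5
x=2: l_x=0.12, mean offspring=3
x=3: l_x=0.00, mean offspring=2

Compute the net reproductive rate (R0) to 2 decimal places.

lx·mx by age: 0, 2.15, 0.36, 0
R0 = Σ lx·mx = 2.51 → 2.51

2.51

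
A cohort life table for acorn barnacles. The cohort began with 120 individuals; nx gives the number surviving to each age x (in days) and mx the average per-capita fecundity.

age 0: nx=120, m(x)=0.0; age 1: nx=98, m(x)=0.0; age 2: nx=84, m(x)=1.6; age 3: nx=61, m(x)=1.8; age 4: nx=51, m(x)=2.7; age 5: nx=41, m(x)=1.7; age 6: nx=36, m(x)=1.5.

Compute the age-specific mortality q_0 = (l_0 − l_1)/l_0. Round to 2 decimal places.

lx = nx/n0 = nx/120: 1, 0.81667…, 0.7, 0.50833…, 0.425, 0.34167…, 0.3
q_0 = (l_0 − l_1) / l_0 = (1 − 0.816667…) / 1
     = 0.183333… / 1 = 0.183333… → 0.18

0.18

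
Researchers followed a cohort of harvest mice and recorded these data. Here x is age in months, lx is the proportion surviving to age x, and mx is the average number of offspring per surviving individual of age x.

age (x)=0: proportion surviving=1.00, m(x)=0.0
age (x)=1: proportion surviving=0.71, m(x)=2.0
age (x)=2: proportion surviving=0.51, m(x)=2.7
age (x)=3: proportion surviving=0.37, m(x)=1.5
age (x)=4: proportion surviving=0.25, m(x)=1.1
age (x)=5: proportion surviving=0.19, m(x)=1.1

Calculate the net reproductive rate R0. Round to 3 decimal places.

3.836

lx·mx by age: 0, 1.42, 1.377, 0.555, 0.275, 0.209
R0 = Σ lx·mx = 3.836 → 3.836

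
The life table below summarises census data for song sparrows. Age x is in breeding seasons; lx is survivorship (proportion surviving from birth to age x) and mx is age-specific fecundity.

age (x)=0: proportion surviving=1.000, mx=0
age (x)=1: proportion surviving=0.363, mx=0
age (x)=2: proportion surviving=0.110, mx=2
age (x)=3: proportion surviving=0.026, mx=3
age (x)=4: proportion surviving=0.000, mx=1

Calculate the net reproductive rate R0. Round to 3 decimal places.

0.298

lx·mx by age: 0, 0, 0.22, 0.078, 0
R0 = Σ lx·mx = 0.298 → 0.298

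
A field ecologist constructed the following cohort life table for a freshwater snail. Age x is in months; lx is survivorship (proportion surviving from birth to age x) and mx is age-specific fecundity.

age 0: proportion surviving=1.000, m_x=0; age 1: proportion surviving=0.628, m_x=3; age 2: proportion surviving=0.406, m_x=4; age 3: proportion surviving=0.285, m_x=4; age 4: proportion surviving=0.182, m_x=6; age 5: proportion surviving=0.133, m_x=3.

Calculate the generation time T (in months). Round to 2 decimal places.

lx·mx: 0, 1.884, 1.624, 1.14, 1.092, 0.399 → R0 = 6.139
x·lx·mx: 0, 1.884, 3.248, 3.42, 4.368, 1.995 → Σ = 14.915
T = 14.915 / 6.139 = 2.429549… → 2.43

2.43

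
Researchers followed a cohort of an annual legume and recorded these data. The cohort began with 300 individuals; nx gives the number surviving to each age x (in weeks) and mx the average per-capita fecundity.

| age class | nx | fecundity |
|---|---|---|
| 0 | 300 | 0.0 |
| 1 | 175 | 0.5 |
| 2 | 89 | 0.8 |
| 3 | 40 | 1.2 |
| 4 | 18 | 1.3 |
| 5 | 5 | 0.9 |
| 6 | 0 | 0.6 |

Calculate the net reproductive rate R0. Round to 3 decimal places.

0.782

lx = nx/n0 = nx/300: 1, 0.58333…, 0.29667…, 0.13333…, 0.06, 0.01667…, 0
lx·mx by age: 0, 0.291667…, 0.237333…, 0.16…, 0.078, 0.015…, 0
R0 = Σ lx·mx = 0.782… → 0.782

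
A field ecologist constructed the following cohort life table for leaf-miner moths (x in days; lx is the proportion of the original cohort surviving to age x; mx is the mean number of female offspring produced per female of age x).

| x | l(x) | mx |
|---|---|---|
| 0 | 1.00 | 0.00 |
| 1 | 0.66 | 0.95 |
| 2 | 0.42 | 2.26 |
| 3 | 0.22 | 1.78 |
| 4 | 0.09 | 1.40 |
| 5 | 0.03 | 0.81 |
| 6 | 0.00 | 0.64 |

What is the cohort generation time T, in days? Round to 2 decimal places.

2.04

lx·mx: 0, 0.627, 0.9492, 0.3916, 0.126, 0.0243, 0 → R0 = 2.1181
x·lx·mx: 0, 0.627, 1.8984, 1.1748, 0.504, 0.1215, 0 → Σ = 4.3257
T = 4.3257 / 2.1181 = 2.042255… → 2.04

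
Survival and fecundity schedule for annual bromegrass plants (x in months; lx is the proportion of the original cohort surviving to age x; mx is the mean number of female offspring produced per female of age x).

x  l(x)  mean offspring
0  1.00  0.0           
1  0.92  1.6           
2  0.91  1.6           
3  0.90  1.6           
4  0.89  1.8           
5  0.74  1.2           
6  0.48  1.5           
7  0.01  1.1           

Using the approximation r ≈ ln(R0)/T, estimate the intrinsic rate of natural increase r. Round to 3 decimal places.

R0 = Σ lx·mx = 0 + 1.472 + 1.456 + 1.44 + 1.602 + 0.888 + 0.72 + 0.011 = 7.589
Σ x·lx·mx = 23.949; T = 23.949/7.589 = 3.15575…
r ≈ ln(R0)/T = ln(7.589)/3.15575… = 0.64222… → 0.642

0.642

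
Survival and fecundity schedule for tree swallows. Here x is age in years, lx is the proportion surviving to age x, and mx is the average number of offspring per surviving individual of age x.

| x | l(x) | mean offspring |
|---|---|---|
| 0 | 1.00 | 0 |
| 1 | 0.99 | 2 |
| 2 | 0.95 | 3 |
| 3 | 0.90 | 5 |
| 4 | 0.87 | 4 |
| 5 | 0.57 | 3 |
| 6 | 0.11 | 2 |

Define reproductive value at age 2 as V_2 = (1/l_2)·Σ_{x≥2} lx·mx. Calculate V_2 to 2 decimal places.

lx·mx for x ≥ 2: 2.85, 4.5, 3.48, 1.71, 0.22 → sum = 12.76
V_2 = 12.76 / l_2 = 12.76 / 0.95 = 13.431579… → 13.43

13.43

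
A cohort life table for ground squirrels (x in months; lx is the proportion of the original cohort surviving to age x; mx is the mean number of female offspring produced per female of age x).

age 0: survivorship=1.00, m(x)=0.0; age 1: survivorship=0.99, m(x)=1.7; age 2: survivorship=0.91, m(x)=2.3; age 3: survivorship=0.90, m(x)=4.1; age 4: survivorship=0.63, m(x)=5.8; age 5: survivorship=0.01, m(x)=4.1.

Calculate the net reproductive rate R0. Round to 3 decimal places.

11.161

lx·mx by age: 0, 1.683, 2.093, 3.69, 3.654, 0.041
R0 = Σ lx·mx = 11.161 → 11.161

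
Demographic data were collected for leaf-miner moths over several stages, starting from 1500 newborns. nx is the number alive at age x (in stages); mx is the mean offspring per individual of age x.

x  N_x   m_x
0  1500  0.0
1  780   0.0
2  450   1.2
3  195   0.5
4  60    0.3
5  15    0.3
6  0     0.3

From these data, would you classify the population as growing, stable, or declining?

declining

lx = nx/n0 = nx/1500: 1, 0.52, 0.3, 0.13, 0.04, 0.01, 0
R0 = Σ lx·mx = 0 + 0 + 0.36 + 0.065 + 0.012 + 0.003 + 0 = 0.44
R0 < 1, so the population is declining.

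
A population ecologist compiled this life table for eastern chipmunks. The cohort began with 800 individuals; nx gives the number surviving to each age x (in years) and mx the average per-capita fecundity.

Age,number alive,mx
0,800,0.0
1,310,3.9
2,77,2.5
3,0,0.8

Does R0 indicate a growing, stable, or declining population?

growing

lx = nx/n0 = nx/800: 1, 0.3875, 0.09625, 0
R0 = Σ lx·mx = 0 + 1.51125 + 0.240625 + 0 = 1.751875
R0 > 1, so the population is growing.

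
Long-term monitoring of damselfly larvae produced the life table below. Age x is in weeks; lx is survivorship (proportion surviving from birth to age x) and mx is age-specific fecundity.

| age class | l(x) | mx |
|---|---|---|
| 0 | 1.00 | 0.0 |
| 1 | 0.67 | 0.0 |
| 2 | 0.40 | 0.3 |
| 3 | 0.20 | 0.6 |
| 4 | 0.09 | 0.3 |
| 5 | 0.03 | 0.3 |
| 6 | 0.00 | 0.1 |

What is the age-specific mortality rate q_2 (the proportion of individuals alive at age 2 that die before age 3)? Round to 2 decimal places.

0.50

q_2 = (l_2 − l_3) / l_2 = (0.4 − 0.2) / 0.4
     = 0.2 / 0.4 = 0.5 → 0.50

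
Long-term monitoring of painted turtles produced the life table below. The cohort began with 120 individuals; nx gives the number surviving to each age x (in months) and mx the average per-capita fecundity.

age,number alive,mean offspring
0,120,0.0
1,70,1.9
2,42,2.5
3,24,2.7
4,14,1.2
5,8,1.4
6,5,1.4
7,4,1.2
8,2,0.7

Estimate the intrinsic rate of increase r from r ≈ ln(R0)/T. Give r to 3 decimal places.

0.485

lx = nx/n0 = nx/120: 1, 0.58333…, 0.35, 0.2, 0.11667…, 0.06667…, 0.04167…, 0.03333…, 0.01667…
R0 = Σ lx·mx = 0 + 1.10833… + 0.875 + 0.54 + 0.14… + 0.09333… + 0.05833… + 0.04… + 0.01167… = 2.866667…
Σ x·lx·mx = 6.228333…; T = 6.228333…/2.866667… = 2.17267…
r ≈ ln(R0)/T = ln(2.866667…)/2.17267… = 0.48473… → 0.485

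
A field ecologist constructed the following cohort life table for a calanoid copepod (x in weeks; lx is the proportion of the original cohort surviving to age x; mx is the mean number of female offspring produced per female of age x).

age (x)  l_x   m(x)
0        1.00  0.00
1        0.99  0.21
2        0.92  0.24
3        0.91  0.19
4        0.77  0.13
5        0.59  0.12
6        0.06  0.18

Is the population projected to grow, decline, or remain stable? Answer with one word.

declining

R0 = Σ lx·mx = 0 + 0.2079 + 0.2208 + 0.1729 + 0.1001 + 0.0708 + 0.0108 = 0.7833
R0 < 1, so the population is declining.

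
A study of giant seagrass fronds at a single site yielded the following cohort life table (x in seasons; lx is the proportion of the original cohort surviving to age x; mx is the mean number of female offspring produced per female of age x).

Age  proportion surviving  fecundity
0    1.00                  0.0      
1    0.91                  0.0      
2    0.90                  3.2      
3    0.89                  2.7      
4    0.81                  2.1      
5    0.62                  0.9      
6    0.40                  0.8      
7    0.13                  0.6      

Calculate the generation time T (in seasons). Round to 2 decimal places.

lx·mx: 0, 0, 2.88, 2.403, 1.701, 0.558, 0.32, 0.078 → R0 = 7.94
x·lx·mx: 0, 0, 5.76, 7.209, 6.804, 2.79, 1.92, 0.546 → Σ = 25.029
T = 25.029 / 7.94 = 3.152267… → 3.15

3.15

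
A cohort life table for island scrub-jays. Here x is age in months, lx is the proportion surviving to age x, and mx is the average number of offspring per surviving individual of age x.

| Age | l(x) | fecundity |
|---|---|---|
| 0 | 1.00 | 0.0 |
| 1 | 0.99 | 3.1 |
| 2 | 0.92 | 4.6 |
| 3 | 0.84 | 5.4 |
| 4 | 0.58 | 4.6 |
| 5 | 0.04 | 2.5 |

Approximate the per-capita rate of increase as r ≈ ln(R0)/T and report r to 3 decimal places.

R0 = Σ lx·mx = 0 + 3.069 + 4.232 + 4.536 + 2.668 + 0.1 = 14.605
Σ x·lx·mx = 36.313; T = 36.313/14.605 = 2.48634…
r ≈ ln(R0)/T = ln(14.605)/2.48634… = 1.07844… → 1.078

1.078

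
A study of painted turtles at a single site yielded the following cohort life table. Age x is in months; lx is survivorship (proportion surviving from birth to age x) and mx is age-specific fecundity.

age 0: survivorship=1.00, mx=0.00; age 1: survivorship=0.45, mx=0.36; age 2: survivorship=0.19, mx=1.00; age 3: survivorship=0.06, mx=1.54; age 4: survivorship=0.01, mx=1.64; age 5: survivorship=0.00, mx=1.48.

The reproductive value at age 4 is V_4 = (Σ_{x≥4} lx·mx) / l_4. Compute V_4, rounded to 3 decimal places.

1.640

lx·mx for x ≥ 4: 0.0164, 0 → sum = 0.0164
V_4 = 0.0164 / l_4 = 0.0164 / 0.01 = 1.64 → 1.640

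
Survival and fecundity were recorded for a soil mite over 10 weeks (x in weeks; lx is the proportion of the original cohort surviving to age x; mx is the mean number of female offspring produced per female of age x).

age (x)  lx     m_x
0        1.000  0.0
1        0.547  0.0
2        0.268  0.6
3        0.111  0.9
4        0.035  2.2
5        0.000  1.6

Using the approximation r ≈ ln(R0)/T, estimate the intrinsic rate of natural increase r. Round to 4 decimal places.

R0 = Σ lx·mx = 0 + 0 + 0.1608 + 0.0999 + 0.077 + 0 = 0.3377
Σ x·lx·mx = 0.9293; T = 0.9293/0.3377 = 2.75185…
r ≈ ln(R0)/T = ln(0.3377)/2.75185… = -0.394497… → -0.3945

-0.3945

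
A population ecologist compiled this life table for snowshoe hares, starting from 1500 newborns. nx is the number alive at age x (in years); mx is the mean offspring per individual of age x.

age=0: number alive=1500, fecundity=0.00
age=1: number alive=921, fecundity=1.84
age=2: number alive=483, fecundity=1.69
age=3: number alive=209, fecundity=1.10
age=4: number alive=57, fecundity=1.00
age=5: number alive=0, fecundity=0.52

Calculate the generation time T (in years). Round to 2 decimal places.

1.52

lx = nx/n0 = nx/1500: 1, 0.614, 0.322, 0.13933…, 0.038, 0
lx·mx: 0, 1.12976, 0.54418, 0.153267…, 0.038, 0 → R0 = 1.865207…
x·lx·mx: 0, 1.12976, 1.08836, 0.4598…, 0.152, 0 → Σ = 2.82992…
T = 2.82992… / 1.865207… = 1.517215… → 1.52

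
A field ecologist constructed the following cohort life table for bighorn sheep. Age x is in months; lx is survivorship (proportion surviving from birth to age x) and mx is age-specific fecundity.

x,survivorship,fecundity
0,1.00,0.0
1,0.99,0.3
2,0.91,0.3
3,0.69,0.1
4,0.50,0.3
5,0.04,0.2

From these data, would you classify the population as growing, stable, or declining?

R0 = Σ lx·mx = 0 + 0.297 + 0.273 + 0.069 + 0.15 + 0.008 = 0.797
R0 < 1, so the population is declining.

declining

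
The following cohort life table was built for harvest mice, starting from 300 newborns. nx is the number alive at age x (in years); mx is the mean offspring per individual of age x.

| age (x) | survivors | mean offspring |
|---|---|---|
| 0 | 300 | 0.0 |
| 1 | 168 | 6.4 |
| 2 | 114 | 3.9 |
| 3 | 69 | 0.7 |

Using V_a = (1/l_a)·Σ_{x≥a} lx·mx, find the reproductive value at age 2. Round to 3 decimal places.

lx = nx/n0 = nx/300: 1, 0.56, 0.38, 0.23
lx·mx for x ≥ 2: 1.482, 0.161 → sum = 1.643
V_2 = 1.643 / l_2 = 1.643 / 0.38 = 4.323684… → 4.324

4.324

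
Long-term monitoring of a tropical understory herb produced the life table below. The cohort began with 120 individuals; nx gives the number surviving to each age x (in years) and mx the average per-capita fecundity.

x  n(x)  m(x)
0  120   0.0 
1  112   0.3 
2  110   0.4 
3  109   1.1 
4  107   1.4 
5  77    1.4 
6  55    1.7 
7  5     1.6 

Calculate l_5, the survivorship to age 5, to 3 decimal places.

l_5 = n_5/n_0 = 77/120 = 0.641667… → 0.642

0.642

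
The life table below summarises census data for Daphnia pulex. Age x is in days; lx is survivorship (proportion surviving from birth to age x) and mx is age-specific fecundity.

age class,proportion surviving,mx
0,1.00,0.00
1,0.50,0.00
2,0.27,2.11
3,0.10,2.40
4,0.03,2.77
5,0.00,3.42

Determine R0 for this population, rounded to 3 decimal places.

0.893

lx·mx by age: 0, 0, 0.5697, 0.24, 0.0831, 0
R0 = Σ lx·mx = 0.8928 → 0.893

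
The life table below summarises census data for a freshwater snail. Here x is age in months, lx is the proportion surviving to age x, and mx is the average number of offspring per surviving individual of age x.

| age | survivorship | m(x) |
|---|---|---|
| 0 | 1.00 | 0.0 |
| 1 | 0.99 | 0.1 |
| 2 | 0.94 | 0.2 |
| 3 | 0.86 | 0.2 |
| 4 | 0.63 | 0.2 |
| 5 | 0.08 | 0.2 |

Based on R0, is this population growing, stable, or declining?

R0 = Σ lx·mx = 0 + 0.099 + 0.188 + 0.172 + 0.126 + 0.016 = 0.601
R0 < 1, so the population is declining.

declining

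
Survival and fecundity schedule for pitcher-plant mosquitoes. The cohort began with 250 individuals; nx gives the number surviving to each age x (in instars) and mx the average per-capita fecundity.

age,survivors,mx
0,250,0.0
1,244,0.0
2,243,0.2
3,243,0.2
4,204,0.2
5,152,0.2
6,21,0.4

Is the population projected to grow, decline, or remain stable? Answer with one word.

declining

lx = nx/n0 = nx/250: 1, 0.976, 0.972, 0.972, 0.816, 0.608, 0.084
R0 = Σ lx·mx = 0 + 0 + 0.1944 + 0.1944 + 0.1632 + 0.1216 + 0.0336 = 0.7072
R0 < 1, so the population is declining.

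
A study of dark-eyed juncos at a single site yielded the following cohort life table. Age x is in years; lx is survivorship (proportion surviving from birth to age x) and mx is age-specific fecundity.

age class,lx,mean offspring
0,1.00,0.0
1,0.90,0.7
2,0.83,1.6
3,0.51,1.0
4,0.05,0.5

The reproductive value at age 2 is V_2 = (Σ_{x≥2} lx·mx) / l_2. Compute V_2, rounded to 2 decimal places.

lx·mx for x ≥ 2: 1.328, 0.51, 0.025 → sum = 1.863
V_2 = 1.863 / l_2 = 1.863 / 0.83 = 2.244578… → 2.24

2.24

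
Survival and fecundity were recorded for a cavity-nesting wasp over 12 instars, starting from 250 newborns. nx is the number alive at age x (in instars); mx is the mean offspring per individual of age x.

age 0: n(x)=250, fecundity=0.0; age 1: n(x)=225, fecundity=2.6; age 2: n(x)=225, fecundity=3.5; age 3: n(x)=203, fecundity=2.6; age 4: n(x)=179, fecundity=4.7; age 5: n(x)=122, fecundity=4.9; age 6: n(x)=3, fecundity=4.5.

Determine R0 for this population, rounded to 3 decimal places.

13.412

lx = nx/n0 = nx/250: 1, 0.9, 0.9, 0.812, 0.716, 0.488, 0.012
lx·mx by age: 0, 2.34, 3.15, 2.1112, 3.3652, 2.3912, 0.054
R0 = Σ lx·mx = 13.4116 → 13.412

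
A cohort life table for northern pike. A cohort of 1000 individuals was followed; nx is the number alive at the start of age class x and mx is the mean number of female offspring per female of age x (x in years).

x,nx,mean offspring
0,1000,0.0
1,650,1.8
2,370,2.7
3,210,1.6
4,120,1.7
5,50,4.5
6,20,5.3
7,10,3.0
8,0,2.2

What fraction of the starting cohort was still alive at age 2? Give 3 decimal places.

l_2 = n_2/n_0 = 370/1000 = 0.37 → 0.370

0.370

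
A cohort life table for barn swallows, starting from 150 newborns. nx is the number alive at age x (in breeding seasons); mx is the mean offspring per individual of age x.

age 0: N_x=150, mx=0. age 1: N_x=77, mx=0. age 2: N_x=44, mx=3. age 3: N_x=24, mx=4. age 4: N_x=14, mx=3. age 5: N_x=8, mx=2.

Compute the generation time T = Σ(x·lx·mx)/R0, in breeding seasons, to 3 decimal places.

2.797

lx = nx/n0 = nx/150: 1, 0.51333…, 0.29333…, 0.16, 0.09333…, 0.05333…
lx·mx: 0, 0, 0.88…, 0.64, 0.28…, 0.106667… → R0 = 1.906667…
x·lx·mx: 0, 0, 1.76…, 1.92, 1.12…, 0.533333… → Σ = 5.333333…
T = 5.333333… / 1.906667… = 2.797203… → 2.797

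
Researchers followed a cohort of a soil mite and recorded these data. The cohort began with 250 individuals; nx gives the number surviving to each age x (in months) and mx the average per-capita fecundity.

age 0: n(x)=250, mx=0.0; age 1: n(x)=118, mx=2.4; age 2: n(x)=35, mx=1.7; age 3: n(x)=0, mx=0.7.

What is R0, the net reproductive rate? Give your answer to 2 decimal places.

lx = nx/n0 = nx/250: 1, 0.472, 0.14, 0
lx·mx by age: 0, 1.1328, 0.238, 0
R0 = Σ lx·mx = 1.3708 → 1.37

1.37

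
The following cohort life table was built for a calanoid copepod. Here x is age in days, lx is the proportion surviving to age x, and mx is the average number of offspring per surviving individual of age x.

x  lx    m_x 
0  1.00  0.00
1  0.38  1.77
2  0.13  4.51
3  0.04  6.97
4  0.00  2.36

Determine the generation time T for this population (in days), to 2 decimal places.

1.74

lx·mx: 0, 0.6726, 0.5863, 0.2788, 0 → R0 = 1.5377
x·lx·mx: 0, 0.6726, 1.1726, 0.8364, 0 → Σ = 2.6816
T = 2.6816 / 1.5377 = 1.743903… → 1.74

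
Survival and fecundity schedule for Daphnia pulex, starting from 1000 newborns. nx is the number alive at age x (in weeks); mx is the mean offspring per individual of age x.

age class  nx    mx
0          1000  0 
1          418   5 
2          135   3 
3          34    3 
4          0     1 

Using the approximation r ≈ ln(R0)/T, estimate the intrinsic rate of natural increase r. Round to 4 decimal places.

lx = nx/n0 = nx/1000: 1, 0.418, 0.135, 0.034, 0
R0 = Σ lx·mx = 0 + 2.09 + 0.405 + 0.102 + 0 = 2.597
Σ x·lx·mx = 3.206; T = 3.206/2.597 = 1.2345…
r ≈ ln(R0)/T = ln(2.597)/1.2345… = 0.773071… → 0.7731

0.7731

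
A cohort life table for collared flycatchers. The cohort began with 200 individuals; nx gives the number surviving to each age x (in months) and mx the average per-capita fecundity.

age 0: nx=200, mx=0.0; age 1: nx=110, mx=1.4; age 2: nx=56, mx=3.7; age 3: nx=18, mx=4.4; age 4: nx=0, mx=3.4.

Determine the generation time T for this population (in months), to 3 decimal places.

1.830

lx = nx/n0 = nx/200: 1, 0.55, 0.28, 0.09, 0
lx·mx: 0, 0.77, 1.036, 0.396, 0 → R0 = 2.202
x·lx·mx: 0, 0.77, 2.072, 1.188, 0 → Σ = 4.03
T = 4.03 / 2.202 = 1.830154… → 1.830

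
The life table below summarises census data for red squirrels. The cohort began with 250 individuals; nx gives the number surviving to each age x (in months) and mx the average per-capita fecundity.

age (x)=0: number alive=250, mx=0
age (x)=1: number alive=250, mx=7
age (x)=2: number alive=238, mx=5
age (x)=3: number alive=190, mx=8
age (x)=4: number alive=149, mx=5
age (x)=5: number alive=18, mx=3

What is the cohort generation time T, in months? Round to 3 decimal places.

lx = nx/n0 = nx/250: 1, 1, 0.952, 0.76, 0.596, 0.072
lx·mx: 0, 7, 4.76, 6.08, 2.98, 0.216 → R0 = 21.036
x·lx·mx: 0, 7, 9.52, 18.24, 11.92, 1.08 → Σ = 47.76
T = 47.76 / 21.036 = 2.270394… → 2.270

2.270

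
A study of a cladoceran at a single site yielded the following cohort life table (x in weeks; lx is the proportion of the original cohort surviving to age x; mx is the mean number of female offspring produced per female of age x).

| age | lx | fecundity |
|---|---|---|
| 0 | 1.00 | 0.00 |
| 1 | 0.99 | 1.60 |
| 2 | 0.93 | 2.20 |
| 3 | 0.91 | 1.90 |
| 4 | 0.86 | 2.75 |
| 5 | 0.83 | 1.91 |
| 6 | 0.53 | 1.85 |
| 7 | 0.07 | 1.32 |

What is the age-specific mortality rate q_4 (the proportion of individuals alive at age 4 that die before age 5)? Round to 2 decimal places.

q_4 = (l_4 − l_5) / l_4 = (0.86 − 0.83) / 0.86
     = 0.03 / 0.86 = 0.034884… → 0.03

0.03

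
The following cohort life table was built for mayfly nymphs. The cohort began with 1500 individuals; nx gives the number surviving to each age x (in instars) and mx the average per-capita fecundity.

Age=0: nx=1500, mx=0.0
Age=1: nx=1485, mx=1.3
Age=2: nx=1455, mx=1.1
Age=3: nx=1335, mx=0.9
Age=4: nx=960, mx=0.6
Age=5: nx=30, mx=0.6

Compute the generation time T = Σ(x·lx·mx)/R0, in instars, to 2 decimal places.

2.09

lx = nx/n0 = nx/1500: 1, 0.99, 0.97, 0.89, 0.64, 0.02
lx·mx: 0, 1.287, 1.067, 0.801, 0.384, 0.012 → R0 = 3.551
x·lx·mx: 0, 1.287, 2.134, 2.403, 1.536, 0.06 → Σ = 7.42
T = 7.42 / 3.551 = 2.089552… → 2.09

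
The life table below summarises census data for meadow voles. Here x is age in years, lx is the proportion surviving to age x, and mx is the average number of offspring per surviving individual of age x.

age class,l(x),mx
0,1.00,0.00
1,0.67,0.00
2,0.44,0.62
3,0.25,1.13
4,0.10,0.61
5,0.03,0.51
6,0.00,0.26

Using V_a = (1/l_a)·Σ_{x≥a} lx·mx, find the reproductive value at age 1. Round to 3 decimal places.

0.943

lx·mx for x ≥ 1: 0, 0.2728, 0.2825, 0.061, 0.0153, 0 → sum = 0.6316
V_1 = 0.6316 / l_1 = 0.6316 / 0.67 = 0.942687… → 0.943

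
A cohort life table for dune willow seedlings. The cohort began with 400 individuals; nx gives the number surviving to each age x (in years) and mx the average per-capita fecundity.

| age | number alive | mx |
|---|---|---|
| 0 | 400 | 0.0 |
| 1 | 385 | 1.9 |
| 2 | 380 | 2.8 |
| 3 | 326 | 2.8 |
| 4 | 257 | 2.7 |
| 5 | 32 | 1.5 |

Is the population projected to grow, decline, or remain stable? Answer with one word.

growing

lx = nx/n0 = nx/400: 1, 0.9625, 0.95, 0.815, 0.6425, 0.08
R0 = Σ lx·mx = 0 + 1.82875 + 2.66 + 2.282 + 1.73475 + 0.12 = 8.6255
R0 > 1, so the population is growing.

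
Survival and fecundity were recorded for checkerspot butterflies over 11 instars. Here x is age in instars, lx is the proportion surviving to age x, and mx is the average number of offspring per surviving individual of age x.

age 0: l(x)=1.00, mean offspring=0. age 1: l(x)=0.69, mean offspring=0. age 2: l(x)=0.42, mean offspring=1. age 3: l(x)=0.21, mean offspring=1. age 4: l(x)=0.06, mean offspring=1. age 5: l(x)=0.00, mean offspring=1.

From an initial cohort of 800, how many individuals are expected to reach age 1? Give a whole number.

552

Expected survivors = N0 · l_1 = 800 × 0.69 = 552 → 552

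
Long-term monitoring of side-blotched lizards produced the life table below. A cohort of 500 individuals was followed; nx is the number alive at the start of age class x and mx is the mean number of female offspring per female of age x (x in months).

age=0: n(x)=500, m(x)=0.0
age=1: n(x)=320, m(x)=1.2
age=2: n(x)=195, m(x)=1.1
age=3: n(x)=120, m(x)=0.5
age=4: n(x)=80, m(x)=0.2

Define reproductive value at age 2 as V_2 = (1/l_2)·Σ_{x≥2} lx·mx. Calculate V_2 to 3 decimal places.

lx = nx/n0 = nx/500: 1, 0.64, 0.39, 0.24, 0.16
lx·mx for x ≥ 2: 0.429, 0.12, 0.032 → sum = 0.581
V_2 = 0.581 / l_2 = 0.581 / 0.39 = 1.489744… → 1.490

1.490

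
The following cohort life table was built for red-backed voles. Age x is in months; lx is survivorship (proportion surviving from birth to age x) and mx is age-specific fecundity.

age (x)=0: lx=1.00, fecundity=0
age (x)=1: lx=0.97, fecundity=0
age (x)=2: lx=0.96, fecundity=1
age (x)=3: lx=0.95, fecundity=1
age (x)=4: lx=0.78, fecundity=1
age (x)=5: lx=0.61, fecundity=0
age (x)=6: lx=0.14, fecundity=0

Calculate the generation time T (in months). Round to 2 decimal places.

2.93

lx·mx: 0, 0, 0.96, 0.95, 0.78, 0, 0 → R0 = 2.69
x·lx·mx: 0, 0, 1.92, 2.85, 3.12, 0, 0 → Σ = 7.89
T = 7.89 / 2.69 = 2.933086… → 2.93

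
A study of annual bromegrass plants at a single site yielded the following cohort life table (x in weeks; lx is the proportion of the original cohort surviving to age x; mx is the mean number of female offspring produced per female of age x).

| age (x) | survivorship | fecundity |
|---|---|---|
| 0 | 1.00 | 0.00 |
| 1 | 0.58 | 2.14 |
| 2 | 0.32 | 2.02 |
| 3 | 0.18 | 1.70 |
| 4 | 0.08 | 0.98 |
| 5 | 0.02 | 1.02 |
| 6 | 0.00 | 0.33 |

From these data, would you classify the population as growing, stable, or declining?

R0 = Σ lx·mx = 0 + 1.2412 + 0.6464 + 0.306 + 0.0784 + 0.0204 + 0 = 2.2924
R0 > 1, so the population is growing.

growing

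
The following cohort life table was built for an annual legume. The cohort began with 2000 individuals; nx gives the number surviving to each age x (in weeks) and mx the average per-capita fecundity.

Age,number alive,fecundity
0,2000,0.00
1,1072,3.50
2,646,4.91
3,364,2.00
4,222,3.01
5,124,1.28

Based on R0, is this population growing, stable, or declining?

lx = nx/n0 = nx/2000: 1, 0.536, 0.323, 0.182, 0.111, 0.062
R0 = Σ lx·mx = 0 + 1.876 + 1.58593 + 0.364 + 0.33411 + 0.07936 = 4.2394
R0 > 1, so the population is growing.

growing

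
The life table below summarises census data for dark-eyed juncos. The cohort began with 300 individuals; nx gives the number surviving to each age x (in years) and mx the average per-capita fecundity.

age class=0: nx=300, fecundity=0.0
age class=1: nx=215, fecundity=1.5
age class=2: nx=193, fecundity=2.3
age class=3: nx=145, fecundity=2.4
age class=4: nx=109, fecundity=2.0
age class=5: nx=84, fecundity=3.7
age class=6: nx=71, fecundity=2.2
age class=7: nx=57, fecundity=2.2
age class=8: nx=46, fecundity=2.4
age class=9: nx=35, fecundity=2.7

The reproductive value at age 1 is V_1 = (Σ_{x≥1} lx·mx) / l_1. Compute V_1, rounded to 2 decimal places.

lx = nx/n0 = nx/300: 1, 0.71667…, 0.64333…, 0.48333…, 0.36333…, 0.28, 0.23667…, 0.19, 0.15333…, 0.11667…
lx·mx for x ≥ 1: 1.075…, 1.479667…, 1.16…, 0.726667…, 1.036, 0.520667…, 0.418, 0.368…, 0.315… → sum = 7.099…
V_1 = 7.099… / l_1 = 7.099… / 0.716667… = 9.905581… → 9.91

9.91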